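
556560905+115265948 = 671826853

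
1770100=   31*57100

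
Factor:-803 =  - 11^1*73^1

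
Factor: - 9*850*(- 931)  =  7122150 = 2^1*3^2*5^2*7^2*17^1*19^1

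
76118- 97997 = - 21879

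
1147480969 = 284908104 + 862572865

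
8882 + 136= 9018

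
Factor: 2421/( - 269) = -3^2 =- 9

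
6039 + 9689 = 15728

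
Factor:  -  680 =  - 2^3*5^1*17^1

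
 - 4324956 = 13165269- 17490225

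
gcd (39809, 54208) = 847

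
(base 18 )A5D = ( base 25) 58I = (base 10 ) 3343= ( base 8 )6417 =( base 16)d0f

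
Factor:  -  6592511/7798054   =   - 2^ (-1)*11^( - 1 )  *53^1*127^( -1) * 173^1*719^1*2791^( - 1 ) 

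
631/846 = 631/846 = 0.75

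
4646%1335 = 641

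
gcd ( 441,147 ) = 147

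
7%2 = 1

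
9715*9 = 87435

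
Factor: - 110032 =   -  2^4*13^1*23^2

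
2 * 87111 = 174222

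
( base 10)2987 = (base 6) 21455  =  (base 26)4an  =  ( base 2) 101110101011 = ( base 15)d42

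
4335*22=95370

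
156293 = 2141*73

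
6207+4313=10520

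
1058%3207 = 1058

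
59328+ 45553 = 104881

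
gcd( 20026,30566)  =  1054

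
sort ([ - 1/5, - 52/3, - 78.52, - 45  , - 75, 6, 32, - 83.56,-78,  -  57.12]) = [-83.56,-78.52  , - 78,-75, - 57.12, -45,-52/3, - 1/5,6, 32 ]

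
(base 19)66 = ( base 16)78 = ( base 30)40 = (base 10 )120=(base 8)170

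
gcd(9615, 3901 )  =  1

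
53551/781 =68  +  443/781=   68.57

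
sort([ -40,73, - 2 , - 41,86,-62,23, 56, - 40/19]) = [ - 62, - 41 ,-40,-40/19,-2,23,56,73,  86] 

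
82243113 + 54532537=136775650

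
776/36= 21 + 5/9 = 21.56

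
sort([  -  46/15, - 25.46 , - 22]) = [ -25.46, - 22, -46/15 ]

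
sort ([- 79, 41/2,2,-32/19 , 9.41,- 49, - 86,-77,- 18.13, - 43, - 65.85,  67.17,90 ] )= [ - 86,-79, - 77, - 65.85, - 49,-43,  -  18.13 ,-32/19,2, 9.41,41/2,67.17 , 90]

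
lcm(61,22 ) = 1342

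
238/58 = 119/29 = 4.10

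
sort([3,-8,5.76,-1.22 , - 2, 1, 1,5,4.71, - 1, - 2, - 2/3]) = [ - 8, - 2, - 2, - 1.22,  -  1, - 2/3,1,1,3,4.71,5,5.76 ]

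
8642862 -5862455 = 2780407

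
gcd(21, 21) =21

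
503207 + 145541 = 648748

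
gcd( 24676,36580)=124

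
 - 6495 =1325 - 7820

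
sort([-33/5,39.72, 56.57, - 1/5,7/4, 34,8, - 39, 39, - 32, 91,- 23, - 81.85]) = [ - 81.85, - 39, - 32 , - 23,-33/5,-1/5,  7/4,8,  34,39, 39.72 , 56.57, 91 ] 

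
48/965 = 48/965 = 0.05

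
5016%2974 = 2042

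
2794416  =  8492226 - 5697810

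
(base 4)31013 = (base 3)1011002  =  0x347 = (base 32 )Q7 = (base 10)839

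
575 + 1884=2459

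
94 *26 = 2444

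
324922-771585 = -446663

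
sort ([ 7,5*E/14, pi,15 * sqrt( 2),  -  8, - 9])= [  -  9, - 8, 5*E/14, pi,7,15*sqrt (2) ] 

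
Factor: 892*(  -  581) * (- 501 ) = 259644252 = 2^2*3^1*7^1*83^1*167^1*223^1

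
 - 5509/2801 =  - 5509/2801 = - 1.97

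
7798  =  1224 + 6574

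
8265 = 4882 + 3383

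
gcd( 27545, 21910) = 35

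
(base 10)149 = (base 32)4l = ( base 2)10010101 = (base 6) 405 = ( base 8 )225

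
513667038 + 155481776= 669148814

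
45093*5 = 225465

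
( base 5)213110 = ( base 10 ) 7280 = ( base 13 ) 3410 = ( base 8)16160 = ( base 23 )dhc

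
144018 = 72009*2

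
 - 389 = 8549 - 8938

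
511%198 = 115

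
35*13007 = 455245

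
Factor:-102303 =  - 3^5*421^1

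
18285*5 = 91425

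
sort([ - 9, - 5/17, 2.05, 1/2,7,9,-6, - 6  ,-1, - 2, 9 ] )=[ - 9, - 6,  -  6, -2, - 1,  -  5/17, 1/2, 2.05,7, 9, 9 ] 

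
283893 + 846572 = 1130465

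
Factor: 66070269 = 3^3 * 31^1*193^1*409^1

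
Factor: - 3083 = - 3083^1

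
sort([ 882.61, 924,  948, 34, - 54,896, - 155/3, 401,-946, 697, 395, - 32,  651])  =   [ -946, - 54, - 155/3, - 32, 34, 395,401,651 , 697, 882.61, 896, 924,948 ]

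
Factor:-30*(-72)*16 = 34560= 2^8*3^3 * 5^1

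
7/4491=7/4491 = 0.00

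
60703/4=15175  +  3/4 = 15175.75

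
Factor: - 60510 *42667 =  - 2581780170 = - 2^1 * 3^1*5^1*2017^1 * 42667^1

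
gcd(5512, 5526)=2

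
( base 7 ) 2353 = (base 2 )1101100111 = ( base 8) 1547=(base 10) 871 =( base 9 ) 1167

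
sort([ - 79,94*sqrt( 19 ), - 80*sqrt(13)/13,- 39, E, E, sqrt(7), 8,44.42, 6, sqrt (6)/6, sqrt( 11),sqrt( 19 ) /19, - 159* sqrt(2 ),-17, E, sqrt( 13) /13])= [ - 159*sqrt(2 ), - 79,  -  39,-80 * sqrt (13 ) /13, - 17,sqrt( 19 ) /19,sqrt( 13)/13, sqrt( 6 ) /6,sqrt( 7), E, E,E,  sqrt(  11), 6,  8, 44.42, 94*sqrt(19)]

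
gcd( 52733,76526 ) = 1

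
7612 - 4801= 2811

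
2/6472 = 1/3236=0.00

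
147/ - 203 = -21/29 = -  0.72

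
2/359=2/359 = 0.01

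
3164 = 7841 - 4677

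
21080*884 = 18634720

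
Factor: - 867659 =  - 13^1*31^1*2153^1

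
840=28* 30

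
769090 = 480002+289088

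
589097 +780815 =1369912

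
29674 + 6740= 36414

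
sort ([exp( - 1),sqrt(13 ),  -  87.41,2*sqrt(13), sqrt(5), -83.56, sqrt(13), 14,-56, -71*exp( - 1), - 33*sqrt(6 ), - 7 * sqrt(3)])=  [ - 87.41, - 83.56, - 33*sqrt( 6 ), - 56,  -  71*exp(-1 ), - 7*sqrt(3 ),exp( - 1 ),sqrt( 5),  sqrt( 13), sqrt(13),2* sqrt (13 ) , 14]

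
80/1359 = 80/1359 = 0.06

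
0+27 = 27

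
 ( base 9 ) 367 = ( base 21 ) ea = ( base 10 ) 304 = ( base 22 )DI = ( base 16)130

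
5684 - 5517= 167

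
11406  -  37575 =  - 26169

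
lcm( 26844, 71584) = 214752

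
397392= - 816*(  -  487) 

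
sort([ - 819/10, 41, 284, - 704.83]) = [ - 704.83,-819/10,41,284]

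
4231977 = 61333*69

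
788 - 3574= -2786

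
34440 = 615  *56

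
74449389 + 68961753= 143411142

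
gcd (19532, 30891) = 1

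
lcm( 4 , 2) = 4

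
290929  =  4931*59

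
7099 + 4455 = 11554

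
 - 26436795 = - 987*26785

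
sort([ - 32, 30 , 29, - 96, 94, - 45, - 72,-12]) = [ - 96, - 72,  -  45, - 32, - 12, 29, 30,  94]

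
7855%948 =271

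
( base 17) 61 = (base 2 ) 1100111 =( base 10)103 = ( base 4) 1213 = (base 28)3J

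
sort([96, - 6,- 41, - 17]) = [-41, - 17, - 6,96 ]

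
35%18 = 17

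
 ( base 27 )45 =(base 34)3b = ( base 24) 4h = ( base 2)1110001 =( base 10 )113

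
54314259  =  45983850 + 8330409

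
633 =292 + 341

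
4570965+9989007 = 14559972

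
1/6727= 1/6727 = 0.00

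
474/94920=79/15820 = 0.00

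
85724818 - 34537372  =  51187446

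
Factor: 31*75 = 2325 = 3^1*5^2* 31^1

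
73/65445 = 73/65445=0.00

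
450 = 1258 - 808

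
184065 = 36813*5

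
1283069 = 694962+588107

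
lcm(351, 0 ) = 0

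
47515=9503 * 5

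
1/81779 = 1/81779  =  0.00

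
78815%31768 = 15279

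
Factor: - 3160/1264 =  - 5/2 = - 2^( - 1 ) * 5^1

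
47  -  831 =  -784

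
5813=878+4935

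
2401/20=2401/20= 120.05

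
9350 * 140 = 1309000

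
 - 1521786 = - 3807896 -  - 2286110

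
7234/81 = 89 + 25/81=89.31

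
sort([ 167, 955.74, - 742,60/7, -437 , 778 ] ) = [ - 742, - 437, 60/7,167 , 778, 955.74] 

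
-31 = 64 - 95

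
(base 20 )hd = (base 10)353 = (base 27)d2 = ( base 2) 101100001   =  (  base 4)11201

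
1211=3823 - 2612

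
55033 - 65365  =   - 10332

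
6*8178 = 49068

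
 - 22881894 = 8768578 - 31650472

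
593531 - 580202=13329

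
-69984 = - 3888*18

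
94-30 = 64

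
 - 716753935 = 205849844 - 922603779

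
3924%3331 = 593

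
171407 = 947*181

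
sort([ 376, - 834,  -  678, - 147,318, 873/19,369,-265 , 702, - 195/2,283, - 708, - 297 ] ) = [-834, - 708, - 678, - 297, - 265, - 147, - 195/2,873/19, 283, 318, 369,376, 702]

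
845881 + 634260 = 1480141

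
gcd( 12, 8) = 4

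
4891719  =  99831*49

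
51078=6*8513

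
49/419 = 49/419 = 0.12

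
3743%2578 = 1165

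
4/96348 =1/24087 =0.00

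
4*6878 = 27512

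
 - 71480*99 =  -  7076520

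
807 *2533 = 2044131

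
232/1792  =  29/224 = 0.13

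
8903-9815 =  - 912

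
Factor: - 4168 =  - 2^3*521^1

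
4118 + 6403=10521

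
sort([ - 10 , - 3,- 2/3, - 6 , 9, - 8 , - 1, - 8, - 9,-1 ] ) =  [ - 10, - 9, - 8, - 8,  -  6, - 3,-1, - 1, - 2/3, 9]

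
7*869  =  6083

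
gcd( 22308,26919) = 3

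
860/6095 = 172/1219 = 0.14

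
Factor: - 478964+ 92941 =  - 386023 = - 11^1 * 19^1 * 1847^1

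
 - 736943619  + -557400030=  - 1294343649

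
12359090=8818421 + 3540669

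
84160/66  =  1275 + 5/33 = 1275.15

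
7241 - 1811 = 5430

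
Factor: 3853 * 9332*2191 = 78780025436 = 2^2* 7^1* 313^1 * 2333^1*3853^1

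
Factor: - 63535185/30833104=-2^(  -  4 )*3^4*5^1*7^1*17^ ( - 1 )*73^1*307^1*113357^(-1 )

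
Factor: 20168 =2^3 * 2521^1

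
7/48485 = 7/48485 = 0.00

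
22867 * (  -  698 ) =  - 15961166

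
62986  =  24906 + 38080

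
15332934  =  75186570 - 59853636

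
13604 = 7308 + 6296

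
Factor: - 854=-2^1*7^1* 61^1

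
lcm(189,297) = 2079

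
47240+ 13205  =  60445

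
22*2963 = 65186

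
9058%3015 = 13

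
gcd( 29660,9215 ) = 5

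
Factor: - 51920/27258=-40/21=   -2^3*3^ ( - 1)* 5^1* 7^(-1 )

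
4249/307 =4249/307 = 13.84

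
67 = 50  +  17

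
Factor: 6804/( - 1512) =  -  2^( - 1)*3^2 =- 9/2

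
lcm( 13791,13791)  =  13791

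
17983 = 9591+8392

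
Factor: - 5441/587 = - 587^ ( - 1)*5441^1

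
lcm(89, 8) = 712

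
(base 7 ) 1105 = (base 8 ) 615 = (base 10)397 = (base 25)FM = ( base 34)BN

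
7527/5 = 7527/5=1505.40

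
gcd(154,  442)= 2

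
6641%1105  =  11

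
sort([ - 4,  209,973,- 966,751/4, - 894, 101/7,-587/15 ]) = [ - 966, - 894, - 587/15, - 4,101/7,  751/4,209,973]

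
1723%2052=1723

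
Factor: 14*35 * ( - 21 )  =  -10290 =- 2^1*3^1*5^1*7^3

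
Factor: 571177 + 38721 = 609898= 2^1*304949^1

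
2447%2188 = 259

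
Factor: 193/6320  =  2^(- 4 )*5^( - 1 )*79^( - 1)*193^1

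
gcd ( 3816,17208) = 72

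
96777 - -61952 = 158729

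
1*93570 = 93570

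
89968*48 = 4318464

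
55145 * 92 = 5073340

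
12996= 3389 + 9607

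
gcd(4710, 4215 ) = 15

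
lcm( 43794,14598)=43794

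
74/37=2 = 2.00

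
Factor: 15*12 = 2^2* 3^2*5^1 = 180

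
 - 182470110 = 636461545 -818931655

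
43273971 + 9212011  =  52485982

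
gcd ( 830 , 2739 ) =83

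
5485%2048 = 1389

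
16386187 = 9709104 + 6677083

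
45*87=3915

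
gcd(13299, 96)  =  3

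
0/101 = 0 = 0.00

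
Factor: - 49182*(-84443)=4153075626 = 2^1 * 3^1*7^1*1171^1*84443^1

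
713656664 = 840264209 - 126607545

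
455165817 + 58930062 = 514095879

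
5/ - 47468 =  - 1  +  47463/47468 = - 0.00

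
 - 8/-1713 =8/1713 = 0.00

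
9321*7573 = 70587933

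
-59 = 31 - 90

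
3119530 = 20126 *155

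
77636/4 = 19409 = 19409.00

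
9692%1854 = 422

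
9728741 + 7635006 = 17363747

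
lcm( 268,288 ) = 19296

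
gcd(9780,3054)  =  6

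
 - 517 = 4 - 521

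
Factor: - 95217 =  - 3^1 * 17^1*1867^1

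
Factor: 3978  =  2^1 * 3^2*13^1*17^1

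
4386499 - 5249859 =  - 863360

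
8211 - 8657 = -446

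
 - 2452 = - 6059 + 3607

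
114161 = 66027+48134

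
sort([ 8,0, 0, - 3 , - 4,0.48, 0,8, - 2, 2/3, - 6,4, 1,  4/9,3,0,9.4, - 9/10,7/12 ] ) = [ - 6, - 4, -3,-2, - 9/10, 0,0,0,0, 4/9, 0.48,7/12, 2/3  ,  1, 3,4, 8,  8, 9.4] 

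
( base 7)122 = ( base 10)65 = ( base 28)29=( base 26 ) 2d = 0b1000001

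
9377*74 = 693898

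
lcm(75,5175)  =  5175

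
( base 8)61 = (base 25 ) 1O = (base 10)49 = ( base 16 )31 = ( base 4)301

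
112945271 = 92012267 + 20933004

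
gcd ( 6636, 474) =474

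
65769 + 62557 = 128326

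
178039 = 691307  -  513268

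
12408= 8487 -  - 3921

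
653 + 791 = 1444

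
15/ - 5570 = -3/1114 = - 0.00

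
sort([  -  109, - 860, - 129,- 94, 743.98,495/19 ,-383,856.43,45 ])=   [ - 860, - 383, - 129, - 109, - 94, 495/19,45, 743.98  ,  856.43 ]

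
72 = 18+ 54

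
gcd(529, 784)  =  1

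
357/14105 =51/2015 = 0.03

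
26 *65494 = 1702844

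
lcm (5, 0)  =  0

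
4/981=4/981 = 0.00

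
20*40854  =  817080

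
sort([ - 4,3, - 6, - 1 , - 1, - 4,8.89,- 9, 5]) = [-9, - 6,-4, - 4, - 1, - 1,3 , 5,8.89]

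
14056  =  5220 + 8836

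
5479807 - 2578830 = 2900977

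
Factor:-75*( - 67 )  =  3^1*5^2*67^1= 5025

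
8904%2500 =1404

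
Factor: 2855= 5^1*571^1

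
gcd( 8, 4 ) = 4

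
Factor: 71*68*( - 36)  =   - 2^4*3^2*17^1*71^1 = - 173808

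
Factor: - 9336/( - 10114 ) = 12/13 = 2^2 * 3^1*13^( -1) 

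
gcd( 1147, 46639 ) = 1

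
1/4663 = 1/4663 = 0.00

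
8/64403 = 8/64403 = 0.00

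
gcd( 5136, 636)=12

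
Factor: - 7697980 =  - 2^2 * 5^1*151^1*2549^1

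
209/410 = 209/410 = 0.51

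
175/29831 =175/29831 = 0.01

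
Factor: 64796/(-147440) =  - 2^( - 2)*5^(-1) *19^( - 1)*167^1 = -167/380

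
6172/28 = 220 + 3/7  =  220.43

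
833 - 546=287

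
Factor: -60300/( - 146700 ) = 67/163 = 67^1*163^( - 1 )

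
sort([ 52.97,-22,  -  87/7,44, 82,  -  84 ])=[- 84,-22,  -  87/7,44,52.97,82]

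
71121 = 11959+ 59162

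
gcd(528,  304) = 16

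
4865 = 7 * 695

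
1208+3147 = 4355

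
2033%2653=2033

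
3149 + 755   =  3904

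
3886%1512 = 862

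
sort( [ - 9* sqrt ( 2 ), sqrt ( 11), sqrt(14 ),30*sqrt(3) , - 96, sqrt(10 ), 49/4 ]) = [- 96,-9*sqrt( 2 ), sqrt( 10), sqrt( 11),sqrt (14), 49/4, 30*sqrt( 3)] 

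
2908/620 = 727/155  =  4.69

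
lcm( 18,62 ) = 558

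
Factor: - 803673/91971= - 11^(-1)*13^1*929^( - 1 )*6869^1 = - 89297/10219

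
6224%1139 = 529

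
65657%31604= 2449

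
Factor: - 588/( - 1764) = 1/3 = 3^( - 1)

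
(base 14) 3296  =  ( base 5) 240011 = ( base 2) 10001000110100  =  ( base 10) 8756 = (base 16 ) 2234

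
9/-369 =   -  1/41 = -  0.02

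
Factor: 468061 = 11^1*17^1*2503^1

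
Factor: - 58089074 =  - 2^1 * 1951^1 *14887^1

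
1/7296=1/7296 =0.00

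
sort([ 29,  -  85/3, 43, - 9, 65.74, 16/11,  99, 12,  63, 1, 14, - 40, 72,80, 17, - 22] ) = [ - 40 , - 85/3, - 22, - 9, 1,16/11,12, 14,17, 29,43, 63,65.74, 72,80, 99 ]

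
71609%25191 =21227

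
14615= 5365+9250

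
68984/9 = 7664 + 8/9=   7664.89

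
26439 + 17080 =43519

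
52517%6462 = 821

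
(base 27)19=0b100100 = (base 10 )36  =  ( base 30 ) 16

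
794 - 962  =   - 168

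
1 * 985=985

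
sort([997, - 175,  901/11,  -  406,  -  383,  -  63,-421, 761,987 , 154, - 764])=[ - 764, - 421, - 406, - 383,-175, - 63,  901/11, 154 , 761, 987,997 ] 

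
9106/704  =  4553/352 = 12.93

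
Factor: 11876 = 2^2*2969^1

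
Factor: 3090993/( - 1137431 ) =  - 3^1*23^1*569^( - 1 )*1999^( - 1)*44797^1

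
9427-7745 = 1682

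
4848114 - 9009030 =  - 4160916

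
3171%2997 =174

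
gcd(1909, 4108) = 1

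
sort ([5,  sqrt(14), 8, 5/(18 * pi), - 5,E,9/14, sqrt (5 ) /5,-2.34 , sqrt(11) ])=[-5 , - 2.34,5/( 18 *pi), sqrt (5)/5, 9/14,E,  sqrt( 11) , sqrt (14),5,8] 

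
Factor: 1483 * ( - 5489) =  - 8140187  =  - 11^1*499^1*1483^1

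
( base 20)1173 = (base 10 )8543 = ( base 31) 8RI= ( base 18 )186b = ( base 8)20537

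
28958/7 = 4136  +  6/7 = 4136.86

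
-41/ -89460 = 41/89460 = 0.00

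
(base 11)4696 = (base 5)144110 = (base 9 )8388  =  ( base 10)6155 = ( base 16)180b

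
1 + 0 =1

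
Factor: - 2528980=-2^2*5^1*31^1*4079^1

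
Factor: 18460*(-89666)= - 1655234360  =  - 2^3*5^1*  13^1 * 71^1*107^1 * 419^1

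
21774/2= 10887=10887.00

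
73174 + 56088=129262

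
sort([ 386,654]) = [386,654] 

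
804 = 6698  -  5894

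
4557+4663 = 9220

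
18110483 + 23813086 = 41923569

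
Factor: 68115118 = 2^1*563^1*60493^1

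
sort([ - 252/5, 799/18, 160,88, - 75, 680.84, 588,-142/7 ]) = [ - 75, - 252/5, - 142/7,799/18, 88, 160, 588, 680.84 ] 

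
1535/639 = 2 + 257/639 = 2.40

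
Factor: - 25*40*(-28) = 2^5*5^3*7^1 = 28000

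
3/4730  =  3/4730 = 0.00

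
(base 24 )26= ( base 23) 28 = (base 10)54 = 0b110110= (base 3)2000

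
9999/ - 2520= -4 + 9/280 = -  3.97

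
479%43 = 6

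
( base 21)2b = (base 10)53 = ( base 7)104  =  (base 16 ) 35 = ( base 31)1m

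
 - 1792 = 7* ( - 256)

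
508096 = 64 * 7939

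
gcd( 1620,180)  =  180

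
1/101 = 1/101=0.01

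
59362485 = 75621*785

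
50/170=5/17 = 0.29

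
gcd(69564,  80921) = 1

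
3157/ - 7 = - 451  +  0/1 = - 451.00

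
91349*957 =87420993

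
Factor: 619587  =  3^2*43^1 *1601^1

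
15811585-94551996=-78740411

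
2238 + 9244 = 11482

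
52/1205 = 52/1205 = 0.04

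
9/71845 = 9/71845  =  0.00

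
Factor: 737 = 11^1*67^1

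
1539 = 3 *513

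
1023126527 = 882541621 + 140584906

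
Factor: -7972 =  -2^2 * 1993^1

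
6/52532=3/26266 = 0.00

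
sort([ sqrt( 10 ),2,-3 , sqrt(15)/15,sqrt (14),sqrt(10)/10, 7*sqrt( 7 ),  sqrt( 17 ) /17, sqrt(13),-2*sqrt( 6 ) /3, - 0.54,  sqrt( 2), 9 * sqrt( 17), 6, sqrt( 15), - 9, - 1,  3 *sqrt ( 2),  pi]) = [ - 9, - 3,-2 *sqrt( 6)/3, - 1,-0.54 , sqrt ( 17) /17,  sqrt( 15 ) /15, sqrt(10)/10, sqrt( 2),2,pi, sqrt (10), sqrt (13) , sqrt(14),sqrt( 15) , 3*sqrt(2),  6, 7*sqrt( 7 ), 9*sqrt( 17 )]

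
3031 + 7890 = 10921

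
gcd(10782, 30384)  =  18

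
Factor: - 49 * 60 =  - 2940 = - 2^2 * 3^1*5^1 * 7^2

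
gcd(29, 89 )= 1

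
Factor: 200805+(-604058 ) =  - 403253=- 403253^1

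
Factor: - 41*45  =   - 3^2*5^1*41^1 = - 1845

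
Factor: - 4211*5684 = - 2^2*7^2*29^1*4211^1 = -23935324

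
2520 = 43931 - 41411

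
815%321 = 173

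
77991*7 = 545937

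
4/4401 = 4/4401 = 0.00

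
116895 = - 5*(  -  23379 )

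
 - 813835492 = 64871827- 878707319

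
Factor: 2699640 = 2^3*3^2*5^1*7499^1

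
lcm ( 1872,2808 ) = 5616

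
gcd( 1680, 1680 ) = 1680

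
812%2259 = 812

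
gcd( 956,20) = 4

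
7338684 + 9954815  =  17293499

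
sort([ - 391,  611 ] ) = [ - 391,611 ] 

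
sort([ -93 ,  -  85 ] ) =[ - 93, - 85]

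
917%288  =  53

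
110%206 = 110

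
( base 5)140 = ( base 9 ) 50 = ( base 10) 45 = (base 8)55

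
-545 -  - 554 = 9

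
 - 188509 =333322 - 521831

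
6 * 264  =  1584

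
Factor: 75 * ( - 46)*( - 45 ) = 2^1*3^3*5^3* 23^1 = 155250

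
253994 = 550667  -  296673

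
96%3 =0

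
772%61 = 40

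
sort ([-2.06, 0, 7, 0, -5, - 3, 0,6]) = [ - 5,- 3, - 2.06,0, 0, 0,6, 7 ] 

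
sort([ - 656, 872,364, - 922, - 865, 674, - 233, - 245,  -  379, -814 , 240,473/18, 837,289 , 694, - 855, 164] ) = [ - 922,-865, - 855  , - 814, - 656, - 379 , -245,- 233,  473/18,164,240, 289, 364, 674, 694, 837, 872]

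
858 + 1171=2029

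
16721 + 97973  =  114694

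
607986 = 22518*27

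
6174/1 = 6174=6174.00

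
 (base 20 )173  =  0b1000011111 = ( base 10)543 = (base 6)2303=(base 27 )k3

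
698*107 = 74686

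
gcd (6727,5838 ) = 7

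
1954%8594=1954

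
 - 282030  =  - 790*357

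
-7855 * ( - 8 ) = 62840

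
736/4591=736/4591 = 0.16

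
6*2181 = 13086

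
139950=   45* 3110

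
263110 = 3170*83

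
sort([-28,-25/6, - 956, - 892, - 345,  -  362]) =[-956,- 892,-362,-345,-28,  -  25/6] 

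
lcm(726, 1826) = 60258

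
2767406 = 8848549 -6081143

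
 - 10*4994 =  - 49940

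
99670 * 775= 77244250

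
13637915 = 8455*1613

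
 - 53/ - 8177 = 53/8177 = 0.01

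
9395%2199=599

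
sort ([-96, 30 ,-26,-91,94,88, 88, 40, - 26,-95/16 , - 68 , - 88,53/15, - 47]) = [ - 96, - 91, - 88 , - 68, - 47, - 26,-26 , - 95/16,53/15, 30,40, 88 , 88,94]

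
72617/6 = 12102 + 5/6 = 12102.83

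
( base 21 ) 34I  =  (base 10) 1425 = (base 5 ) 21200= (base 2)10110010001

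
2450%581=126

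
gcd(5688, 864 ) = 72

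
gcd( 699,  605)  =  1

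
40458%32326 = 8132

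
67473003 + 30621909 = 98094912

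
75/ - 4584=-1 +1503/1528 = - 0.02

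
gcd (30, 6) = 6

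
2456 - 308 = 2148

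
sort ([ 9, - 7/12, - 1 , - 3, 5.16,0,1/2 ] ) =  [-3, - 1, - 7/12,  0,  1/2 , 5.16 , 9 ]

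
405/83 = 4+73/83=4.88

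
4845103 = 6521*743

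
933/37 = 25 +8/37= 25.22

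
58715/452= 58715/452 = 129.90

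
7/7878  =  7/7878 = 0.00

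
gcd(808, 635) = 1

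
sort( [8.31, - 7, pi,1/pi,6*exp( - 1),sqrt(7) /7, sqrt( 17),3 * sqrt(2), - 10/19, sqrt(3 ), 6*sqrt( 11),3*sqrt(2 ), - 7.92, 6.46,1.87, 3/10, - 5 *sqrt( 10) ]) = [ - 5*sqrt( 10), - 7.92, - 7, - 10/19, 3/10,1/pi,sqrt( 7 )/7,sqrt(3),1.87,6 * exp( - 1 ),pi,sqrt(17 ) , 3*sqrt( 2 ),3*sqrt (2) , 6.46,8.31,6* sqrt( 11 ) ] 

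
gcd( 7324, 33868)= 4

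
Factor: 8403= 3^1*2801^1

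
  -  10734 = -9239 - 1495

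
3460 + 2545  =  6005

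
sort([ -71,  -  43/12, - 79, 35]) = [ - 79,  -  71,  -  43/12,35] 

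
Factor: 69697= 69697^1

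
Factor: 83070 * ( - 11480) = -953643600 = - 2^4*3^2*5^2*7^1*13^1*41^1*71^1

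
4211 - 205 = 4006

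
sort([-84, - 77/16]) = [-84,-77/16 ] 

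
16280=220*74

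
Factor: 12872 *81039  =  1043134008=2^3*3^1*7^1*17^1 *227^1*1609^1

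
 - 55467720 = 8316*( - 6670 )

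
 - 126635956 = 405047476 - 531683432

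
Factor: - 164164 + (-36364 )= -200528 =- 2^4*83^1*151^1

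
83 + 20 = 103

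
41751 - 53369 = -11618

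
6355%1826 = 877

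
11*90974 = 1000714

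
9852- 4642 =5210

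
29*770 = 22330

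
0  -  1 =-1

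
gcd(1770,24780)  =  1770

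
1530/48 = 31 + 7/8= 31.88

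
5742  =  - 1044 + 6786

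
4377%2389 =1988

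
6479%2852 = 775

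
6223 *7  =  43561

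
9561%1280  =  601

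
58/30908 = 29/15454= 0.00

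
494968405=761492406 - 266524001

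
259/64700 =259/64700=0.00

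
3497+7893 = 11390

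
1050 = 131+919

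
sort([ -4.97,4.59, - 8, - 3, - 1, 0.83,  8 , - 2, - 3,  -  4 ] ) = [ - 8, - 4.97, - 4,- 3, - 3, - 2, -1,0.83, 4.59,  8 ] 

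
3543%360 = 303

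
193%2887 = 193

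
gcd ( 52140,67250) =10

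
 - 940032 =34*( - 27648)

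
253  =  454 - 201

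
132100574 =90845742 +41254832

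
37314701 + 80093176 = 117407877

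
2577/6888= 859/2296 = 0.37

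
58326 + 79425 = 137751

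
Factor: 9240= 2^3 * 3^1*5^1*7^1 * 11^1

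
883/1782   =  883/1782 = 0.50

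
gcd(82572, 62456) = 4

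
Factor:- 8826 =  - 2^1 * 3^1*1471^1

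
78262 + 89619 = 167881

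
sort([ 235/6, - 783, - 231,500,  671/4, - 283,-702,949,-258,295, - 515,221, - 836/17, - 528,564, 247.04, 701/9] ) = [-783 ,-702,  -  528,  -  515, - 283, - 258,-231,-836/17,235/6, 701/9 , 671/4 , 221  ,  247.04,295,500, 564,949 ] 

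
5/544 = 5/544 = 0.01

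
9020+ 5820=14840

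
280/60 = 14/3=4.67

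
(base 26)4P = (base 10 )129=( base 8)201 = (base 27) 4L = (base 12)A9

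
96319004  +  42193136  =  138512140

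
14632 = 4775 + 9857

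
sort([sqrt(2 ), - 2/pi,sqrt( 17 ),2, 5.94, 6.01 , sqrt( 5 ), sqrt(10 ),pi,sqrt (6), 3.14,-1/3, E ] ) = [- 2/pi,-1/3 , sqrt( 2 ), 2,sqrt( 5 ), sqrt(6),E,3.14,pi,sqrt( 10 ),sqrt( 17),5.94, 6.01 ]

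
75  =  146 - 71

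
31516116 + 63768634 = 95284750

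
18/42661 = 18/42661 = 0.00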